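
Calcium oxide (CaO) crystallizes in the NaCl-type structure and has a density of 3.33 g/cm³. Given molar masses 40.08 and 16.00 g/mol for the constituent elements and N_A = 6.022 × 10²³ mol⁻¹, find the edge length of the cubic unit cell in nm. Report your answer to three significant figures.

0.482 nm

M(CaO) = 56.08 g/mol; Z = 4 formula units per cell.
a³ = Z·M/(N_A·ρ) = 4 × 56.08 / (6.022 × 10²³ × 3.33) = 1.119 × 10^-22 cm³, so a = 4.818 × 10^-8 cm = 0.482 nm.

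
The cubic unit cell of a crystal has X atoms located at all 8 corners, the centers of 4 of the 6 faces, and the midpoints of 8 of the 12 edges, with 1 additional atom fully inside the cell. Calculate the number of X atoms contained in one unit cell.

Corner atoms are shared by 8 cells (1/8 each), face atoms by 2 (1/2 each), edge atoms by 4 (1/4 each), interior atoms are unshared.
Net atoms = 8 × 1/8 + 4 × 1/2 + 8 × 1/4 + 1 = 1 + 2 + 2 + 1 = 6.

6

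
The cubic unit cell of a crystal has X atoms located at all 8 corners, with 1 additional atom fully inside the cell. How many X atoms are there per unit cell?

2

Corner atoms are shared by 8 cells (1/8 each), interior atoms are unshared.
Net atoms = 8 × 1/8 + 1 = 1 + 1 = 2.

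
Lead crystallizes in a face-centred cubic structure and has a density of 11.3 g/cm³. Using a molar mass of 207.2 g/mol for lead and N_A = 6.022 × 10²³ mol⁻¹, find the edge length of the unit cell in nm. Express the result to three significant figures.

0.496 nm

With Z = 4 atoms per FCC cell, a³ = Z·M/(N_A·ρ) = 4 × 207.2 / (6.022 × 10²³ × 11.30 g/cm³) = 1.218 × 10^-22 cm³.
a = (1.218 × 10^-22)^(1/3) = 4.957 × 10^-8 cm = 0.496 nm.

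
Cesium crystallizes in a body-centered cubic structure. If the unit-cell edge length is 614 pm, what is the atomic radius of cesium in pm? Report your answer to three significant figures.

266 pm

In a BCC lattice, atoms touch along the body diagonal, so √3·a = 4r.
r = √3·a/4 = 1.7321 × 614 / 4 = 266 pm.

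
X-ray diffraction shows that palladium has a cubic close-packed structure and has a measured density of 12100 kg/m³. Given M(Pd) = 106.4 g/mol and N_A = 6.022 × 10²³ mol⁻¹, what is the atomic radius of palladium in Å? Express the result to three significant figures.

1.37 Å

For an FCC cell (Z = 4), a³ = Z·M/(N_A·ρ) = 4 × 106.4 / (6.022 × 10²³ × 12.10) = 5.841 × 10^-23 cm³, so a = 3.880 × 10^-8 cm = 3.880 Å.
Atoms touch along the face diagonal, so √2·a = 4r, so r = 0.3536 × a = 1.37 Å.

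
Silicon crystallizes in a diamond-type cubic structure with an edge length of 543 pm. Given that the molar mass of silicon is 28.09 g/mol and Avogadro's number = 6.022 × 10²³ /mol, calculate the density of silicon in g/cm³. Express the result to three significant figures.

A diamond cubic unit cell contains Z = 8 atoms.
Cell volume: a³ = (543 pm)³ = (5.430 × 10^-8 cm)³ = 1.601 × 10^-22 cm³.
ρ = Z·M/(N_A·a³) = 8 × 28.09 / (6.022 × 10²³ × 1.601 × 10^-22) = 2.331 g/cm³.

2.33 g/cm³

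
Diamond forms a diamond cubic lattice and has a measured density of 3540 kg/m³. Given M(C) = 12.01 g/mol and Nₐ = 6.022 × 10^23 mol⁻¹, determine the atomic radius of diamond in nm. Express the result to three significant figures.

For a diamond cubic cell (Z = 8), a³ = Z·M/(N_A·ρ) = 8 × 12.01 / (6.022 × 10²³ × 3.540) = 4.507 × 10^-23 cm³, so a = 3.559 × 10^-8 cm = 0.3559 nm.
Nearest neighbors lie along the body diagonal with √3·a = 8r, so r = 0.2165 × a = 0.0770 nm.

0.0770 nm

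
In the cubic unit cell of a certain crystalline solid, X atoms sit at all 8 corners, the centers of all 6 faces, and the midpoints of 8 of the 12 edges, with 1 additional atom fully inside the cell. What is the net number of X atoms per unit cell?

Corner atoms are shared by 8 cells (1/8 each), face atoms by 2 (1/2 each), edge atoms by 4 (1/4 each), interior atoms are unshared.
Net atoms = 8 × 1/8 + 6 × 1/2 + 8 × 1/4 + 1 = 1 + 3 + 2 + 1 = 7.

7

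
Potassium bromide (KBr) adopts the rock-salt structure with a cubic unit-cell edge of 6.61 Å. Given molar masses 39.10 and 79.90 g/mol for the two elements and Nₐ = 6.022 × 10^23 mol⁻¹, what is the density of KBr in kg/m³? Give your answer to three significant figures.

2740 kg/m³

The rock-salt structure contains Z = 4 formula units per cell; M(KBr) = 39.10 + 79.90 = 119.0 g/mol.
a³ = (6.610 × 10^-8 cm)³ = 2.888 × 10^-22 cm³.
ρ = 4 × 119.0 / (6.022 × 10²³ × 2.888 × 10^-22) = 2.737 g/cm³ = 2740 kg/m³.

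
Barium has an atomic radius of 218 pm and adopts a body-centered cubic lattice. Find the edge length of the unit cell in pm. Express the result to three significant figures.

In a BCC lattice, atoms touch along the body diagonal, so √3·a = 4r.
a = 4r/√3 = 4 × 218 / 1.7321 = 503 pm.

503 pm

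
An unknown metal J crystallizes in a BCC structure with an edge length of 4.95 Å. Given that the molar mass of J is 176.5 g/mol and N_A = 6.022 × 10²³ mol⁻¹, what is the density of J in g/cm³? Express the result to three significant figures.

4.83 g/cm³

A BCC unit cell contains Z = 2 atoms.
Cell volume: a³ = (4.95 Å)³ = (4.950 × 10^-8 cm)³ = 1.213 × 10^-22 cm³.
ρ = Z·M/(N_A·a³) = 2 × 176.5 / (6.022 × 10²³ × 1.213 × 10^-22) = 4.833 g/cm³.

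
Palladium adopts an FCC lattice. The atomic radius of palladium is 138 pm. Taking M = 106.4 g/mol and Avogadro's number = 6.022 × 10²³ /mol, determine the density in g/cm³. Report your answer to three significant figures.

In an FCC lattice, atoms touch along the face diagonal, so √2·a = 4r, giving a = 390.3 pm = 3.903 × 10^-8 cm.
With Z = 4, ρ = Z·M/(N_A·a³) = 4 × 106.4 / (6.022 × 10²³ × 5.947 × 10^-23) = 11.88 g/cm³.

11.9 g/cm³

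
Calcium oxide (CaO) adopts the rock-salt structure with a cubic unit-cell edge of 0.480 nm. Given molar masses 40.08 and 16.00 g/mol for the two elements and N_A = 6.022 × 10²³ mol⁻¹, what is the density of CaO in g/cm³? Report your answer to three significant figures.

The rock-salt structure contains Z = 4 formula units per cell; M(CaO) = 40.08 + 16.00 = 56.08 g/mol.
a³ = (4.800 × 10^-8 cm)³ = 1.106 × 10^-22 cm³.
ρ = 4 × 56.08 / (6.022 × 10²³ × 1.106 × 10^-22) = 3.368 g/cm³.

3.37 g/cm³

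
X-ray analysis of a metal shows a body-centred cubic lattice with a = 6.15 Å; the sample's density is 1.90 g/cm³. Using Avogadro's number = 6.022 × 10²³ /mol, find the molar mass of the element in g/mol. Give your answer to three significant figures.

133 g/mol

A BCC cell has Z = 2 atoms; a = 6.150 × 10^-8 cm.
M = ρ·N_A·a³/Z = 1.90 × 6.022 × 10²³ × 2.326 × 10^-22 / 2 = 133 g/mol.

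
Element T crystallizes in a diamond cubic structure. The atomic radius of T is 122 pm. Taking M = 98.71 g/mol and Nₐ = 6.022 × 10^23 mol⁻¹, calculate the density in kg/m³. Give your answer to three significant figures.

7330 kg/m³

In a diamond cubic lattice, nearest neighbors lie along the body diagonal with √3·a = 8r, giving a = 563.5 pm = 5.635 × 10^-8 cm.
With Z = 8, ρ = Z·M/(N_A·a³) = 8 × 98.71 / (6.022 × 10²³ × 1.789 × 10^-22) = 7.329 g/cm³ = 7330 kg/m³.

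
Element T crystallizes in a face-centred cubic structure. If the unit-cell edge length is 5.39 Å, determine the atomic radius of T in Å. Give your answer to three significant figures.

In an FCC lattice, atoms touch along the face diagonal, so √2·a = 4r.
r = √2·a/4 = 1.4142 × 5.39 / 4 = 1.91 Å.

1.91 Å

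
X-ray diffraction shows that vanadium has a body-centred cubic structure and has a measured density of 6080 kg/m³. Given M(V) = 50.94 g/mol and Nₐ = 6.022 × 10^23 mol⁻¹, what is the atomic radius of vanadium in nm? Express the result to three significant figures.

For a BCC cell (Z = 2), a³ = Z·M/(N_A·ρ) = 2 × 50.94 / (6.022 × 10²³ × 6.080) = 2.783 × 10^-23 cm³, so a = 3.030 × 10^-8 cm = 0.3030 nm.
Atoms touch along the body diagonal, so √3·a = 4r, so r = 0.4330 × a = 0.131 nm.

0.131 nm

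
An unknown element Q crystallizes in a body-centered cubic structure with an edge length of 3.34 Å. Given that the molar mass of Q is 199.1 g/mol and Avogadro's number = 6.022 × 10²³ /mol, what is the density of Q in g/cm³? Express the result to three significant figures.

17.7 g/cm³

A BCC unit cell contains Z = 2 atoms.
Cell volume: a³ = (3.34 Å)³ = (3.340 × 10^-8 cm)³ = 3.726 × 10^-23 cm³.
ρ = Z·M/(N_A·a³) = 2 × 199.1 / (6.022 × 10²³ × 3.726 × 10^-23) = 17.75 g/cm³.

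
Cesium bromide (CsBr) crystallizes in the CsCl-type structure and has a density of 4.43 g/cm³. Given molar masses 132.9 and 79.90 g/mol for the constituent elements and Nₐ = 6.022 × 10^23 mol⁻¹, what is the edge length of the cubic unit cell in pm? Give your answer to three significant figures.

M(CsBr) = 212.8 g/mol; Z = 1 formula unit per cell.
a³ = Z·M/(N_A·ρ) = 1 × 212.8 / (6.022 × 10²³ × 4.43) = 7.977 × 10^-23 cm³, so a = 4.305 × 10^-8 cm = 430 pm.

430 pm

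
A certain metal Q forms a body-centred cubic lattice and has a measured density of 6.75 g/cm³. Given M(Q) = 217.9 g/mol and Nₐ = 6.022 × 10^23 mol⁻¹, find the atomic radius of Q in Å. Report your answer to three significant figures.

For a BCC cell (Z = 2), a³ = Z·M/(N_A·ρ) = 2 × 217.9 / (6.022 × 10²³ × 6.750) = 1.072 × 10^-22 cm³, so a = 4.751 × 10^-8 cm = 4.751 Å.
Atoms touch along the body diagonal, so √3·a = 4r, so r = 0.4330 × a = 2.06 Å.

2.06 Å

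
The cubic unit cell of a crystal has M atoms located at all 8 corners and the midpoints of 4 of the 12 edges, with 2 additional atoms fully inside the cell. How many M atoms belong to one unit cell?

Corner atoms are shared by 8 cells (1/8 each), edge atoms by 4 (1/4 each), interior atoms are unshared.
Net atoms = 8 × 1/8 + 4 × 1/4 + 2 = 1 + 1 + 2 = 4.

4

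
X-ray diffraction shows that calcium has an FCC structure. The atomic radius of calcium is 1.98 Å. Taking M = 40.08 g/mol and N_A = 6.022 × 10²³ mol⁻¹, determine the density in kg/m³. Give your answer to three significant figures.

1520 kg/m³

In an FCC lattice, atoms touch along the face diagonal, so √2·a = 4r, giving a = 5.600 Å = 5.600 × 10^-8 cm.
With Z = 4, ρ = Z·M/(N_A·a³) = 4 × 40.08 / (6.022 × 10²³ × 1.756 × 10^-22) = 1.516 g/cm³ = 1520 kg/m³.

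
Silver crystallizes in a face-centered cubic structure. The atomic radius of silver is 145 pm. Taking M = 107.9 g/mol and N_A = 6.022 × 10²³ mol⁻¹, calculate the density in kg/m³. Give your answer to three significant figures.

10400 kg/m³

In an FCC lattice, atoms touch along the face diagonal, so √2·a = 4r, giving a = 410.1 pm = 4.101 × 10^-8 cm.
With Z = 4, ρ = Z·M/(N_A·a³) = 4 × 107.9 / (6.022 × 10²³ × 6.898 × 10^-23) = 10.39 g/cm³ = 10400 kg/m³.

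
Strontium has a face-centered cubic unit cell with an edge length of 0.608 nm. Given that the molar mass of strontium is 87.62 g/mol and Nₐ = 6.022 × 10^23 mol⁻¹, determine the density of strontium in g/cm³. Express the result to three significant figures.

An FCC unit cell contains Z = 4 atoms.
Cell volume: a³ = (0.608 nm)³ = (6.080 × 10^-8 cm)³ = 2.248 × 10^-22 cm³.
ρ = Z·M/(N_A·a³) = 4 × 87.62 / (6.022 × 10²³ × 2.248 × 10^-22) = 2.589 g/cm³.

2.59 g/cm³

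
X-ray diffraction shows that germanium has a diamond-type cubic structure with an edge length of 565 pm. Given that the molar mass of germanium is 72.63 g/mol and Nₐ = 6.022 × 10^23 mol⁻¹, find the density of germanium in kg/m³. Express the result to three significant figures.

5350 kg/m³

A diamond cubic unit cell contains Z = 8 atoms.
Cell volume: a³ = (565 pm)³ = (5.650 × 10^-8 cm)³ = 1.804 × 10^-22 cm³.
ρ = Z·M/(N_A·a³) = 8 × 72.63 / (6.022 × 10²³ × 1.804 × 10^-22) = 5.350 g/cm³ = 5350 kg/m³.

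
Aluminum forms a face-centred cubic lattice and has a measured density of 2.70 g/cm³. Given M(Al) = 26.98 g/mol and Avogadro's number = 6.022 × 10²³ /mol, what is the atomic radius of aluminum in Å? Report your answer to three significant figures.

For an FCC cell (Z = 4), a³ = Z·M/(N_A·ρ) = 4 × 26.98 / (6.022 × 10²³ × 2.700) = 6.637 × 10^-23 cm³, so a = 4.049 × 10^-8 cm = 4.049 Å.
Atoms touch along the face diagonal, so √2·a = 4r, so r = 0.3536 × a = 1.43 Å.

1.43 Å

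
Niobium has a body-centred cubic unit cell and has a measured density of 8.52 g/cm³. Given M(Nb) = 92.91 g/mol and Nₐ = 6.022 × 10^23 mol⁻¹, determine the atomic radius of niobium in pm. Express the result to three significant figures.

For a BCC cell (Z = 2), a³ = Z·M/(N_A·ρ) = 2 × 92.91 / (6.022 × 10²³ × 8.520) = 3.622 × 10^-23 cm³, so a = 3.309 × 10^-8 cm = 330.9 pm.
Atoms touch along the body diagonal, so √3·a = 4r, so r = 0.4330 × a = 143 pm.

143 pm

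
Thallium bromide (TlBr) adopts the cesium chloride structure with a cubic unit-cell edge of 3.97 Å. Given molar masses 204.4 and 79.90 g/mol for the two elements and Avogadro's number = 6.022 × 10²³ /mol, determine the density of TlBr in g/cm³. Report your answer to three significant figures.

7.55 g/cm³

The cesium chloride structure contains Z = 1 formula unit per cell; M(TlBr) = 204.4 + 79.90 = 284.3 g/mol.
a³ = (3.970 × 10^-8 cm)³ = 6.257 × 10^-23 cm³.
ρ = 1 × 284.3 / (6.022 × 10²³ × 6.257 × 10^-23) = 7.545 g/cm³.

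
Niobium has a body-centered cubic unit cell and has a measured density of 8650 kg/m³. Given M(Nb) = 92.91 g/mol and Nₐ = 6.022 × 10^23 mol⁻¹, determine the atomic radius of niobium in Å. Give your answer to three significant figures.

For a BCC cell (Z = 2), a³ = Z·M/(N_A·ρ) = 2 × 92.91 / (6.022 × 10²³ × 8.650) = 3.567 × 10^-23 cm³, so a = 3.292 × 10^-8 cm = 3.292 Å.
Atoms touch along the body diagonal, so √3·a = 4r, so r = 0.4330 × a = 1.43 Å.

1.43 Å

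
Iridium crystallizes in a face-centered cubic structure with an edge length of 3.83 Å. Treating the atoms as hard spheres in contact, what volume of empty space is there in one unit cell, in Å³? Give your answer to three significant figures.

In an FCC lattice atoms touch along the face diagonal, so √2·a = 4r, so r = 0.3536a = 1.354 Å.
V_cell = a³ = 56.18 Å³; V_atoms = 4 × (4/3)πr³ = 41.60 Å³.
Empty space = 56.18 − 41.60 = 14.6 Å³.

14.6 Å³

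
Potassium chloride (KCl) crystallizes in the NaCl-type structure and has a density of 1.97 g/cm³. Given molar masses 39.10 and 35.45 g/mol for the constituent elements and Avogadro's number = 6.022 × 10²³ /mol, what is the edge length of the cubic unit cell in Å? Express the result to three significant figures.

6.31 Å

M(KCl) = 74.55 g/mol; Z = 4 formula units per cell.
a³ = Z·M/(N_A·ρ) = 4 × 74.55 / (6.022 × 10²³ × 1.97) = 2.514 × 10^-22 cm³, so a = 6.311 × 10^-8 cm = 6.31 Å.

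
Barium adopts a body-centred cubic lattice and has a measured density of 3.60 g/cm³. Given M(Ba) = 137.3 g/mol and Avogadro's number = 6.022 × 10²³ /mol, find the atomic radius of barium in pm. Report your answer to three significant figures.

For a BCC cell (Z = 2), a³ = Z·M/(N_A·ρ) = 2 × 137.3 / (6.022 × 10²³ × 3.600) = 1.267 × 10^-22 cm³, so a = 5.022 × 10^-8 cm = 502.2 pm.
Atoms touch along the body diagonal, so √3·a = 4r, so r = 0.4330 × a = 217 pm.

217 pm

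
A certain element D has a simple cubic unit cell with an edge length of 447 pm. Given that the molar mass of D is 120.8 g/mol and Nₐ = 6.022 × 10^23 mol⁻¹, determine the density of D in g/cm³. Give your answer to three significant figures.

A simple cubic unit cell contains Z = 1 atom.
Cell volume: a³ = (447 pm)³ = (4.470 × 10^-8 cm)³ = 8.931 × 10^-23 cm³.
ρ = Z·M/(N_A·a³) = 1 × 120.8 / (6.022 × 10²³ × 8.931 × 10^-23) = 2.246 g/cm³.

2.25 g/cm³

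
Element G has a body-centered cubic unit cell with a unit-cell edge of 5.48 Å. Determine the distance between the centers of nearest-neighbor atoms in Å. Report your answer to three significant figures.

4.75 Å

In a BCC structure, atoms touch along the body diagonal, so √3·a = 4r; the nearest-neighbor distance equals 2r = 0.8660·a.
d = 0.8660 × 5.48 = 4.75 Å.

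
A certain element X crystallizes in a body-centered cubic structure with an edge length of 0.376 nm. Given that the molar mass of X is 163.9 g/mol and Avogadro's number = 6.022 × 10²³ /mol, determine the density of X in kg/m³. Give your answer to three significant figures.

10200 kg/m³

A BCC unit cell contains Z = 2 atoms.
Cell volume: a³ = (0.376 nm)³ = (3.760 × 10^-8 cm)³ = 5.316 × 10^-23 cm³.
ρ = Z·M/(N_A·a³) = 2 × 163.9 / (6.022 × 10²³ × 5.316 × 10^-23) = 10.24 g/cm³ = 10200 kg/m³.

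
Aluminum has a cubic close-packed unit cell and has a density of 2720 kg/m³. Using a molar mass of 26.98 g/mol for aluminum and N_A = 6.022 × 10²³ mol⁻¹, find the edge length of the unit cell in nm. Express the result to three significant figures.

With Z = 4 atoms per FCC cell, a³ = Z·M/(N_A·ρ) = 4 × 26.98 / (6.022 × 10²³ × 2.720 g/cm³) = 6.589 × 10^-23 cm³.
a = (6.589 × 10^-23)^(1/3) = 4.039 × 10^-8 cm = 0.404 nm.

0.404 nm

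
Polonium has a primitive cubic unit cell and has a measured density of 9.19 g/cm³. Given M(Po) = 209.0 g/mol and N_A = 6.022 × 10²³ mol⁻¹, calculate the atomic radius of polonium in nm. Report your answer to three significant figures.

0.168 nm

For a simple cubic cell (Z = 1), a³ = Z·M/(N_A·ρ) = 1 × 209.0 / (6.022 × 10²³ × 9.190) = 3.777 × 10^-23 cm³, so a = 3.355 × 10^-8 cm = 0.3355 nm.
Atoms touch along the cell edge, so a = 2r, so r = 0.5000 × a = 0.168 nm.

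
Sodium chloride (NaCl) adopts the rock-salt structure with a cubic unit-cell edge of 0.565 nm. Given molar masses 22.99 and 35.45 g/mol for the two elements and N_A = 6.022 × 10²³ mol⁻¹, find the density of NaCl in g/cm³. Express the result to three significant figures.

The rock-salt structure contains Z = 4 formula units per cell; M(NaCl) = 22.99 + 35.45 = 58.44 g/mol.
a³ = (5.650 × 10^-8 cm)³ = 1.804 × 10^-22 cm³.
ρ = 4 × 58.44 / (6.022 × 10²³ × 1.804 × 10^-22) = 2.152 g/cm³.

2.15 g/cm³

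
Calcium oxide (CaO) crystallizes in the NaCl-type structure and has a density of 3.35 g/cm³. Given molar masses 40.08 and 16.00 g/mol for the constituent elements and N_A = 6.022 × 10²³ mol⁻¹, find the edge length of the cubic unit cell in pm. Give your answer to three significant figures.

M(CaO) = 56.08 g/mol; Z = 4 formula units per cell.
a³ = Z·M/(N_A·ρ) = 4 × 56.08 / (6.022 × 10²³ × 3.35) = 1.112 × 10^-22 cm³, so a = 4.809 × 10^-8 cm = 481 pm.

481 pm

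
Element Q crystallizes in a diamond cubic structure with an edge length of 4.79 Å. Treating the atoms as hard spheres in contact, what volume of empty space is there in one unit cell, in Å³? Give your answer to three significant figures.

72.5 Å³

In a diamond cubic lattice nearest neighbors lie along the body diagonal with √3·a = 8r, so r = 0.2165a = 1.037 Å.
V_cell = a³ = 109.9 Å³; V_atoms = 8 × (4/3)πr³ = 37.38 Å³.
Empty space = 109.9 − 37.38 = 72.5 Å³.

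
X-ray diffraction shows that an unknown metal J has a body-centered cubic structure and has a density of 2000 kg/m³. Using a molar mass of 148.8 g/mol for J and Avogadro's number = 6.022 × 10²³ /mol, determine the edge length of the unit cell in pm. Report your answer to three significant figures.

628 pm

With Z = 2 atoms per BCC cell, a³ = Z·M/(N_A·ρ) = 2 × 148.8 / (6.022 × 10²³ × 2.000 g/cm³) = 2.471 × 10^-22 cm³.
a = (2.471 × 10^-22)^(1/3) = 6.275 × 10^-8 cm = 628 pm.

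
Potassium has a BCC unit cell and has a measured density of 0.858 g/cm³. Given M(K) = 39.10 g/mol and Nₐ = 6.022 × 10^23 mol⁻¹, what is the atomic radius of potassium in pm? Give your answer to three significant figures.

For a BCC cell (Z = 2), a³ = Z·M/(N_A·ρ) = 2 × 39.10 / (6.022 × 10²³ × 0.8580) = 1.513 × 10^-22 cm³, so a = 5.329 × 10^-8 cm = 532.9 pm.
Atoms touch along the body diagonal, so √3·a = 4r, so r = 0.4330 × a = 231 pm.

231 pm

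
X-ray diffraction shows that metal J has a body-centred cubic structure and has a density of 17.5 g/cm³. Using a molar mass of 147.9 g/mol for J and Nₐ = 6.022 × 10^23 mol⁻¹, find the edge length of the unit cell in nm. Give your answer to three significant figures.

0.304 nm

With Z = 2 atoms per BCC cell, a³ = Z·M/(N_A·ρ) = 2 × 147.9 / (6.022 × 10²³ × 17.50 g/cm³) = 2.807 × 10^-23 cm³.
a = (2.807 × 10^-23)^(1/3) = 3.039 × 10^-8 cm = 0.304 nm.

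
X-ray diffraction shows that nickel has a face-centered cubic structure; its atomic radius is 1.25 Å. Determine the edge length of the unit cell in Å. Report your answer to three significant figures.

3.54 Å

In an FCC lattice, atoms touch along the face diagonal, so √2·a = 4r.
a = 4r/√2 = 4 × 1.25 / 1.4142 = 3.54 Å.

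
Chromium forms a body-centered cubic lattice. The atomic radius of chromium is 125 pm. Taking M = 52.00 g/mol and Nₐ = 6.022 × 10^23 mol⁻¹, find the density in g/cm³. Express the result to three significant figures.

7.18 g/cm³

In a BCC lattice, atoms touch along the body diagonal, so √3·a = 4r, giving a = 288.7 pm = 2.887 × 10^-8 cm.
With Z = 2, ρ = Z·M/(N_A·a³) = 2 × 52.00 / (6.022 × 10²³ × 2.406 × 10^-23) = 7.179 g/cm³.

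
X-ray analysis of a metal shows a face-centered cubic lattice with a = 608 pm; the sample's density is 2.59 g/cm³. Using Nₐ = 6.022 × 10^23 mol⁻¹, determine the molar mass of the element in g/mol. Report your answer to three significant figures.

An FCC cell has Z = 4 atoms; a = 6.080 × 10^-8 cm.
M = ρ·N_A·a³/Z = 2.59 × 6.022 × 10²³ × 2.248 × 10^-22 / 4 = 87.6 g/mol.

87.6 g/mol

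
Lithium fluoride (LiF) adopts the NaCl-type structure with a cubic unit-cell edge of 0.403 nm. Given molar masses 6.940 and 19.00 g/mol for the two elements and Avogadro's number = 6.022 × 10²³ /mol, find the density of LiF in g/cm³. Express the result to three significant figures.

2.63 g/cm³

The NaCl-type structure contains Z = 4 formula units per cell; M(LiF) = 6.940 + 19.00 = 25.94 g/mol.
a³ = (4.030 × 10^-8 cm)³ = 6.545 × 10^-23 cm³.
ρ = 4 × 25.94 / (6.022 × 10²³ × 6.545 × 10^-23) = 2.633 g/cm³.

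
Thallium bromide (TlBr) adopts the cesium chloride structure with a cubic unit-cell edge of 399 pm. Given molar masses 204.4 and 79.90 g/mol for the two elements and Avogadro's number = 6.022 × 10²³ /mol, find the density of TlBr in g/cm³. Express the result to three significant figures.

The cesium chloride structure contains Z = 1 formula unit per cell; M(TlBr) = 204.4 + 79.90 = 284.3 g/mol.
a³ = (3.990 × 10^-8 cm)³ = 6.352 × 10^-23 cm³.
ρ = 1 × 284.3 / (6.022 × 10²³ × 6.352 × 10^-23) = 7.432 g/cm³.

7.43 g/cm³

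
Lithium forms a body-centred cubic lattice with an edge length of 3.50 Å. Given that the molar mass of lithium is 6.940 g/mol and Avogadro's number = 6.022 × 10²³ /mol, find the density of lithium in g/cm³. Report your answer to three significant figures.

0.538 g/cm³

A BCC unit cell contains Z = 2 atoms.
Cell volume: a³ = (3.50 Å)³ = (3.500 × 10^-8 cm)³ = 4.288 × 10^-23 cm³.
ρ = Z·M/(N_A·a³) = 2 × 6.940 / (6.022 × 10²³ × 4.288 × 10^-23) = 0.5376 g/cm³.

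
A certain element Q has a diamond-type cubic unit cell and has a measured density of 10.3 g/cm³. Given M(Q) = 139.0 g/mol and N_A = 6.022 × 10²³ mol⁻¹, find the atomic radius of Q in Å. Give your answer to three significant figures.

For a diamond cubic cell (Z = 8), a³ = Z·M/(N_A·ρ) = 8 × 139.0 / (6.022 × 10²³ × 10.30) = 1.793 × 10^-22 cm³, so a = 5.639 × 10^-8 cm = 5.639 Å.
Nearest neighbors lie along the body diagonal with √3·a = 8r, so r = 0.2165 × a = 1.22 Å.

1.22 Å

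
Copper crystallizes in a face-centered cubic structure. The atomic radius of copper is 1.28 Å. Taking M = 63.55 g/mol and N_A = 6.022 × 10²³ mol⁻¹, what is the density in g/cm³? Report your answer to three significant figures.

In an FCC lattice, atoms touch along the face diagonal, so √2·a = 4r, giving a = 3.620 Å = 3.620 × 10^-8 cm.
With Z = 4, ρ = Z·M/(N_A·a³) = 4 × 63.55 / (6.022 × 10²³ × 4.745 × 10^-23) = 8.895 g/cm³.

8.90 g/cm³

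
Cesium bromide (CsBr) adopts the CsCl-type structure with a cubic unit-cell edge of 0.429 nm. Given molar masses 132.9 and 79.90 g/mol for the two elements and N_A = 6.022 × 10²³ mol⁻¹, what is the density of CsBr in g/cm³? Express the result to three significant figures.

The CsCl-type structure contains Z = 1 formula unit per cell; M(CsBr) = 132.9 + 79.90 = 212.8 g/mol.
a³ = (4.290 × 10^-8 cm)³ = 7.895 × 10^-23 cm³.
ρ = 1 × 212.8 / (6.022 × 10²³ × 7.895 × 10^-23) = 4.476 g/cm³.

4.48 g/cm³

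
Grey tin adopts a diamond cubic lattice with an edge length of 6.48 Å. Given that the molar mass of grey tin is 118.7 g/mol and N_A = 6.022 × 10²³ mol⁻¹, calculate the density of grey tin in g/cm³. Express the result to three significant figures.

A diamond cubic unit cell contains Z = 8 atoms.
Cell volume: a³ = (6.48 Å)³ = (6.480 × 10^-8 cm)³ = 2.721 × 10^-22 cm³.
ρ = Z·M/(N_A·a³) = 8 × 118.7 / (6.022 × 10²³ × 2.721 × 10^-22) = 5.795 g/cm³.

5.80 g/cm³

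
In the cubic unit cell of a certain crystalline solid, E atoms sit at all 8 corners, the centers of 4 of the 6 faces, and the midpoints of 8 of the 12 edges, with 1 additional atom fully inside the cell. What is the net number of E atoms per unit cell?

Corner atoms are shared by 8 cells (1/8 each), face atoms by 2 (1/2 each), edge atoms by 4 (1/4 each), interior atoms are unshared.
Net atoms = 8 × 1/8 + 4 × 1/2 + 8 × 1/4 + 1 = 1 + 2 + 2 + 1 = 6.

6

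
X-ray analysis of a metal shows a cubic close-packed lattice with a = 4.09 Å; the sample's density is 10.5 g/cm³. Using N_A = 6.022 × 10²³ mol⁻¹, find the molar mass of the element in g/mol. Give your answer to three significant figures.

108 g/mol

An FCC cell has Z = 4 atoms; a = 4.090 × 10^-8 cm.
M = ρ·N_A·a³/Z = 10.5 × 6.022 × 10²³ × 6.842 × 10^-23 / 4 = 108 g/mol.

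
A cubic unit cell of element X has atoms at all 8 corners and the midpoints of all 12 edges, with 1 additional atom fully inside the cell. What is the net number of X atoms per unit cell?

5

Corner atoms are shared by 8 cells (1/8 each), edge atoms by 4 (1/4 each), interior atoms are unshared.
Net atoms = 8 × 1/8 + 12 × 1/4 + 1 = 1 + 3 + 1 = 5.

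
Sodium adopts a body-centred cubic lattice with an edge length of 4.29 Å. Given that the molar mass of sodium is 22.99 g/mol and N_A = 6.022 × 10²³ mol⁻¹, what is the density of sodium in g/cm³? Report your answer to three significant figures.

0.967 g/cm³

A BCC unit cell contains Z = 2 atoms.
Cell volume: a³ = (4.29 Å)³ = (4.290 × 10^-8 cm)³ = 7.895 × 10^-23 cm³.
ρ = Z·M/(N_A·a³) = 2 × 22.99 / (6.022 × 10²³ × 7.895 × 10^-23) = 0.9671 g/cm³.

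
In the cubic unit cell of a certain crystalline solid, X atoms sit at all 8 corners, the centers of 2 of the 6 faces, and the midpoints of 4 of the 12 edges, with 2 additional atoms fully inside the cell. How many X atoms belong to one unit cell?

5

Corner atoms are shared by 8 cells (1/8 each), face atoms by 2 (1/2 each), edge atoms by 4 (1/4 each), interior atoms are unshared.
Net atoms = 8 × 1/8 + 2 × 1/2 + 4 × 1/4 + 2 = 1 + 1 + 1 + 2 = 5.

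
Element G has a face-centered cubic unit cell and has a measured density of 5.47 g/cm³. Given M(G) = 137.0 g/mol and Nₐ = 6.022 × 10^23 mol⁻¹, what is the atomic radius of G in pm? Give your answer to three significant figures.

194 pm

For an FCC cell (Z = 4), a³ = Z·M/(N_A·ρ) = 4 × 137.0 / (6.022 × 10²³ × 5.470) = 1.664 × 10^-22 cm³, so a = 5.500 × 10^-8 cm = 550.0 pm.
Atoms touch along the face diagonal, so √2·a = 4r, so r = 0.3536 × a = 194 pm.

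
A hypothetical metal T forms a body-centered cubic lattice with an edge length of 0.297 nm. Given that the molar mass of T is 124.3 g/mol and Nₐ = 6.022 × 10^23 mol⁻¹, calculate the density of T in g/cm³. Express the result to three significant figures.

15.8 g/cm³

A BCC unit cell contains Z = 2 atoms.
Cell volume: a³ = (0.297 nm)³ = (2.970 × 10^-8 cm)³ = 2.620 × 10^-23 cm³.
ρ = Z·M/(N_A·a³) = 2 × 124.3 / (6.022 × 10²³ × 2.620 × 10^-23) = 15.76 g/cm³.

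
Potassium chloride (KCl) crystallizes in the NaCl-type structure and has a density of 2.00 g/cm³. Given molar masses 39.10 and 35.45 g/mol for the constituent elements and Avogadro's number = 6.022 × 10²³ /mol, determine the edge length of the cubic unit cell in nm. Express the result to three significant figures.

M(KCl) = 74.55 g/mol; Z = 4 formula units per cell.
a³ = Z·M/(N_A·ρ) = 4 × 74.55 / (6.022 × 10²³ × 2.00) = 2.476 × 10^-22 cm³, so a = 6.279 × 10^-8 cm = 0.628 nm.

0.628 nm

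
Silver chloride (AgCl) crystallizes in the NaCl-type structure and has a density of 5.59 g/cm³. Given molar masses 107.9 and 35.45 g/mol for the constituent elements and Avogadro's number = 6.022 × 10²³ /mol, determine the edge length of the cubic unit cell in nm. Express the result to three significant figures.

0.554 nm

M(AgCl) = 143.35 g/mol; Z = 4 formula units per cell.
a³ = Z·M/(N_A·ρ) = 4 × 143.35 / (6.022 × 10²³ × 5.59) = 1.703 × 10^-22 cm³, so a = 5.543 × 10^-8 cm = 0.554 nm.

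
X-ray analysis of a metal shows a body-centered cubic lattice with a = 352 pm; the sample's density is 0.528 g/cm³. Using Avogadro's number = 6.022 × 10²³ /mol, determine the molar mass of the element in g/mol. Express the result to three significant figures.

6.93 g/mol

A BCC cell has Z = 2 atoms; a = 3.520 × 10^-8 cm.
M = ρ·N_A·a³/Z = 0.528 × 6.022 × 10²³ × 4.361 × 10^-23 / 2 = 6.93 g/mol.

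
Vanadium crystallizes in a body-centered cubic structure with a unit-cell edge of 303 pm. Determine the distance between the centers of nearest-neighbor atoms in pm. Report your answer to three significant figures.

In a BCC structure, atoms touch along the body diagonal, so √3·a = 4r; the nearest-neighbor distance equals 2r = 0.8660·a.
d = 0.8660 × 303 = 262 pm.

262 pm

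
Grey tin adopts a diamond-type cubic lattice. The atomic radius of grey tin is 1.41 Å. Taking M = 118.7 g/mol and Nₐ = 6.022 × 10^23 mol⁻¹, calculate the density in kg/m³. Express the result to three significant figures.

In a diamond cubic lattice, nearest neighbors lie along the body diagonal with √3·a = 8r, giving a = 6.513 Å = 6.513 × 10^-8 cm.
With Z = 8, ρ = Z·M/(N_A·a³) = 8 × 118.7 / (6.022 × 10²³ × 2.762 × 10^-22) = 5.709 g/cm³ = 5710 kg/m³.

5710 kg/m³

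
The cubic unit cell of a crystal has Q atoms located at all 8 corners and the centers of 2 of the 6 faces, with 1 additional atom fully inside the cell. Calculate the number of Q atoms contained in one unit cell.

3

Corner atoms are shared by 8 cells (1/8 each), face atoms by 2 (1/2 each), interior atoms are unshared.
Net atoms = 8 × 1/8 + 2 × 1/2 + 1 = 1 + 1 + 1 = 3.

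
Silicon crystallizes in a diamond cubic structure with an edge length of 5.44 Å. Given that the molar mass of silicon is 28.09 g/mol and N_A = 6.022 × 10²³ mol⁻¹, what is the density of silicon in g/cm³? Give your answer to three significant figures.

2.32 g/cm³

A diamond cubic unit cell contains Z = 8 atoms.
Cell volume: a³ = (5.44 Å)³ = (5.440 × 10^-8 cm)³ = 1.610 × 10^-22 cm³.
ρ = Z·M/(N_A·a³) = 8 × 28.09 / (6.022 × 10²³ × 1.610 × 10^-22) = 2.318 g/cm³.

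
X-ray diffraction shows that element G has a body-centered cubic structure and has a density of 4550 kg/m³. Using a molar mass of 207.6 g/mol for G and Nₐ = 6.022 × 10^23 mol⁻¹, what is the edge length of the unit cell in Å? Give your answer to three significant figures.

5.33 Å

With Z = 2 atoms per BCC cell, a³ = Z·M/(N_A·ρ) = 2 × 207.6 / (6.022 × 10²³ × 4.550 g/cm³) = 1.515 × 10^-22 cm³.
a = (1.515 × 10^-22)^(1/3) = 5.331 × 10^-8 cm = 5.33 Å.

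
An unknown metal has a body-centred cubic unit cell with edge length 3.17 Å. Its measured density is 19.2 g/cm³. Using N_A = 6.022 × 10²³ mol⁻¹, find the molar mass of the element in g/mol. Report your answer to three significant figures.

A BCC cell has Z = 2 atoms; a = 3.170 × 10^-8 cm.
M = ρ·N_A·a³/Z = 19.2 × 6.022 × 10²³ × 3.186 × 10^-23 / 2 = 184 g/mol.

184 g/mol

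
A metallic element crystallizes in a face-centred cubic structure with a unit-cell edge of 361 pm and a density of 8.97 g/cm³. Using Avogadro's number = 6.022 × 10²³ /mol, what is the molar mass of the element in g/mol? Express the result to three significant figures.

63.5 g/mol

An FCC cell has Z = 4 atoms; a = 3.610 × 10^-8 cm.
M = ρ·N_A·a³/Z = 8.97 × 6.022 × 10²³ × 4.705 × 10^-23 / 4 = 63.5 g/mol.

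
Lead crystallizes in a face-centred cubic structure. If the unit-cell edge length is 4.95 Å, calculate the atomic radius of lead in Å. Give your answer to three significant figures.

1.75 Å

In an FCC lattice, atoms touch along the face diagonal, so √2·a = 4r.
r = √2·a/4 = 1.4142 × 4.95 / 4 = 1.75 Å.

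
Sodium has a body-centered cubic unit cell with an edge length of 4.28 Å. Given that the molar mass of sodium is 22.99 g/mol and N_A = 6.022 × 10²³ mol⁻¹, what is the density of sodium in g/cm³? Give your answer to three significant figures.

0.974 g/cm³

A BCC unit cell contains Z = 2 atoms.
Cell volume: a³ = (4.28 Å)³ = (4.280 × 10^-8 cm)³ = 7.840 × 10^-23 cm³.
ρ = Z·M/(N_A·a³) = 2 × 22.99 / (6.022 × 10²³ × 7.840 × 10^-23) = 0.9739 g/cm³.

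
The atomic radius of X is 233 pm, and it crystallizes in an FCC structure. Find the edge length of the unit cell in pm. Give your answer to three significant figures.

In an FCC lattice, atoms touch along the face diagonal, so √2·a = 4r.
a = 4r/√2 = 4 × 233 / 1.4142 = 659 pm.

659 pm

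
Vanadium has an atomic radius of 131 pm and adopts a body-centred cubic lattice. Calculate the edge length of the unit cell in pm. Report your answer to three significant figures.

In a BCC lattice, atoms touch along the body diagonal, so √3·a = 4r.
a = 4r/√3 = 4 × 131 / 1.7321 = 303 pm.

303 pm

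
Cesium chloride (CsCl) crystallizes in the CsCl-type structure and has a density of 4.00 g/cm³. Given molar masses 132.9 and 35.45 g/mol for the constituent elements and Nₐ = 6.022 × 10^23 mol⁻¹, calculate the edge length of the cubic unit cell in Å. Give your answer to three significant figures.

M(CsCl) = 168.35 g/mol; Z = 1 formula unit per cell.
a³ = Z·M/(N_A·ρ) = 1 × 168.35 / (6.022 × 10²³ × 4.00) = 6.989 × 10^-23 cm³, so a = 4.119 × 10^-8 cm = 4.12 Å.

4.12 Å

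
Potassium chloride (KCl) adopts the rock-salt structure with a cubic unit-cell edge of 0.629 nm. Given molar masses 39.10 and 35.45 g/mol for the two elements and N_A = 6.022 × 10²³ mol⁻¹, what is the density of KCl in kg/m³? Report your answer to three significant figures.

1990 kg/m³

The rock-salt structure contains Z = 4 formula units per cell; M(KCl) = 39.10 + 35.45 = 74.55 g/mol.
a³ = (6.290 × 10^-8 cm)³ = 2.489 × 10^-22 cm³.
ρ = 4 × 74.55 / (6.022 × 10²³ × 2.489 × 10^-22) = 1.990 g/cm³ = 1990 kg/m³.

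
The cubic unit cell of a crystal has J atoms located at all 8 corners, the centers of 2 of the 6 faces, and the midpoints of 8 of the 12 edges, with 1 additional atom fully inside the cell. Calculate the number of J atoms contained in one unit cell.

5

Corner atoms are shared by 8 cells (1/8 each), face atoms by 2 (1/2 each), edge atoms by 4 (1/4 each), interior atoms are unshared.
Net atoms = 8 × 1/8 + 2 × 1/2 + 8 × 1/4 + 1 = 1 + 1 + 2 + 1 = 5.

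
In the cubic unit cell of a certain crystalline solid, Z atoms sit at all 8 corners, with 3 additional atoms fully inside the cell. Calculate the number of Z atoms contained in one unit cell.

4

Corner atoms are shared by 8 cells (1/8 each), interior atoms are unshared.
Net atoms = 8 × 1/8 + 3 = 1 + 3 = 4.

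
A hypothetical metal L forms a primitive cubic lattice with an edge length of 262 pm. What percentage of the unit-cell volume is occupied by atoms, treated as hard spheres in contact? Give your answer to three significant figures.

52.4%

In a simple cubic lattice atoms touch along the cell edge, so a = 2r, so r = 0.5000a = 131.0 pm.
Packing fraction = Z·(4/3)πr³ / a³ = 1 × (4/3)π × (131.0)³ / (262)³ = 0.5236 = 52.4%.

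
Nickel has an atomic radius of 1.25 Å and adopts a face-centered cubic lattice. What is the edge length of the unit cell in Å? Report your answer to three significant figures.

In an FCC lattice, atoms touch along the face diagonal, so √2·a = 4r.
a = 4r/√2 = 4 × 1.25 / 1.4142 = 3.54 Å.

3.54 Å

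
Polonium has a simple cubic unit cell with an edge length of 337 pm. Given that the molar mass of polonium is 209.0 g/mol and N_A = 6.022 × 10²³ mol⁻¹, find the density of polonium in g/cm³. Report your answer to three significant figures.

A simple cubic unit cell contains Z = 1 atom.
Cell volume: a³ = (337 pm)³ = (3.370 × 10^-8 cm)³ = 3.827 × 10^-23 cm³.
ρ = Z·M/(N_A·a³) = 1 × 209.0 / (6.022 × 10²³ × 3.827 × 10^-23) = 9.068 g/cm³.

9.07 g/cm³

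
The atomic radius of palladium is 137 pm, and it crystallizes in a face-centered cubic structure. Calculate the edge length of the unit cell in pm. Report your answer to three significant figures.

387 pm

In an FCC lattice, atoms touch along the face diagonal, so √2·a = 4r.
a = 4r/√2 = 4 × 137 / 1.4142 = 387 pm.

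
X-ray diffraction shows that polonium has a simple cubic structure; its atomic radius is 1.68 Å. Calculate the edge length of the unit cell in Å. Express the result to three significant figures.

3.36 Å

In a simple cubic lattice, atoms touch along the cell edge, so a = 2r.
a = 2r = 2 × 1.68 = 3.36 Å.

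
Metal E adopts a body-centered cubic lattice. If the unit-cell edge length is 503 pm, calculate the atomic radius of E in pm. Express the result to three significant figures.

218 pm

In a BCC lattice, atoms touch along the body diagonal, so √3·a = 4r.
r = √3·a/4 = 1.7321 × 503 / 4 = 218 pm.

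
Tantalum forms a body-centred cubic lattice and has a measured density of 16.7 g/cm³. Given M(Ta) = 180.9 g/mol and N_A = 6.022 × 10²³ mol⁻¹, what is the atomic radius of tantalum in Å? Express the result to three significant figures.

For a BCC cell (Z = 2), a³ = Z·M/(N_A·ρ) = 2 × 180.9 / (6.022 × 10²³ × 16.70) = 3.598 × 10^-23 cm³, so a = 3.301 × 10^-8 cm = 3.301 Å.
Atoms touch along the body diagonal, so √3·a = 4r, so r = 0.4330 × a = 1.43 Å.

1.43 Å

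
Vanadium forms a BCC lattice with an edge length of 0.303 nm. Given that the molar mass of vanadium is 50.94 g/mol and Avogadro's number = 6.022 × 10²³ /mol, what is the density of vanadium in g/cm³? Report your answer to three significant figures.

6.08 g/cm³

A BCC unit cell contains Z = 2 atoms.
Cell volume: a³ = (0.303 nm)³ = (3.030 × 10^-8 cm)³ = 2.782 × 10^-23 cm³.
ρ = Z·M/(N_A·a³) = 2 × 50.94 / (6.022 × 10²³ × 2.782 × 10^-23) = 6.082 g/cm³.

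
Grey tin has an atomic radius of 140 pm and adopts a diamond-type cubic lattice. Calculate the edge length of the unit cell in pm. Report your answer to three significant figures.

In a diamond cubic lattice, nearest neighbors lie along the body diagonal with √3·a = 8r.
a = 8r/√3 = 8 × 140 / 1.7321 = 647 pm.

647 pm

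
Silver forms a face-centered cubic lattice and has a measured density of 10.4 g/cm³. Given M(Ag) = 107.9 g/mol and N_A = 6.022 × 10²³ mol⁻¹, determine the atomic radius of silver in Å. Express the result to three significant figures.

1.45 Å

For an FCC cell (Z = 4), a³ = Z·M/(N_A·ρ) = 4 × 107.9 / (6.022 × 10²³ × 10.40) = 6.891 × 10^-23 cm³, so a = 4.100 × 10^-8 cm = 4.100 Å.
Atoms touch along the face diagonal, so √2·a = 4r, so r = 0.3536 × a = 1.45 Å.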